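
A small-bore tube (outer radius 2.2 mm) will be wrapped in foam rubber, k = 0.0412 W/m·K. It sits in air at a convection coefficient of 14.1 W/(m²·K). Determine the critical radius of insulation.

For a cylinder r_cr = k/h = 0.0412/14.1
r_cr = 2.92 mm; since the bare radius (2.2 mm) is below r_cr, adding a thin layer of insulation will *increase* heat loss.

r_cr ≈ 2.92 mm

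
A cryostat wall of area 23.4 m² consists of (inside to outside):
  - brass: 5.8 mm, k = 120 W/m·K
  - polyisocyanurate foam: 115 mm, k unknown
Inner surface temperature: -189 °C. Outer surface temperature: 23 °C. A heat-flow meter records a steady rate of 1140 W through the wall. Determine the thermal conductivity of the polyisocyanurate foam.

Model the wall as resistances in series:
R_brass = L/(kA) = 0.0058/(120×23.4) = 2.066×10^-6 K/W
Sum of known resistances R_other = 2.066×10^-6 K/W
Total R = ΔT/Q = 212/1140 = 0.186 K/W
R_polyisocyanurate foam = R_total − R_other = 0.186 K/W
k = L/(R·A) = 0.115/(0.186×23.4)

k ≈ 0.0264 W/(m·K)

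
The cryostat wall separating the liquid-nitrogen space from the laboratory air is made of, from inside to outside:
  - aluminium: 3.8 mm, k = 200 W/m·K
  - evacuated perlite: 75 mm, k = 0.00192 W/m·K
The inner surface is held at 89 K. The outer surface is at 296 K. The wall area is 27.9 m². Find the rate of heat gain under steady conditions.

Q ≈ 148 W

Using the resistance-network approach (series):
R_aluminium = L/(kA) = 0.0038/(200×27.9) = 6.81×10^-7 K/W
R_evacuated perlite = L/(kA) = 0.075/(0.00192×27.9) = 1.4 K/W
R_total = 1.4 K/W
Q = ΔT / R_total = 207 / 1.4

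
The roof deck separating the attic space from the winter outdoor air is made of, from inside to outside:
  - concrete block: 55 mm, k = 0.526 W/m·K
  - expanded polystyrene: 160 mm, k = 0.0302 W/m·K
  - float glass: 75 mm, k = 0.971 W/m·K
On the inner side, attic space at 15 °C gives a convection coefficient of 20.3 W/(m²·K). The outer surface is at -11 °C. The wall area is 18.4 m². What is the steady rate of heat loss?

Model the wall as resistances in series:
R_inner film = 1/(h_i·A) = 1/(20.3×18.4) = 0.002677 K/W
R_concrete block = L/(kA) = 0.055/(0.526×18.4) = 0.005683 K/W
R_expanded polystyrene = L/(kA) = 0.16/(0.0302×18.4) = 0.2879 K/W
R_float glass = L/(kA) = 0.075/(0.971×18.4) = 0.004198 K/W
R_total = 0.3005 K/W
Q = ΔT / R_total = 26 / 0.3005

Q ≈ 86.5 W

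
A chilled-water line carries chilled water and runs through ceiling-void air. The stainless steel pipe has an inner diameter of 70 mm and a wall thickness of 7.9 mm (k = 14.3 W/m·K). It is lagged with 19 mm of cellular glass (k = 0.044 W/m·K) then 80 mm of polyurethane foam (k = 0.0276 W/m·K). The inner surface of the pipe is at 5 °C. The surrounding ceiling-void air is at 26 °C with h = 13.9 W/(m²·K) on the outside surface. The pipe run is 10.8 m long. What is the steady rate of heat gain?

Radial resistances (cylindrical: R_cond = ln(r_o/r_i)/(2πkL), R_conv = 1/(h·2πrL)):
R_stainless steel pipe wall = ln(42.9/35)/(2π×14.3×10.8) = 2.097×10^-4 K/W
R_cellular glass = ln(61.9/42.9)/(2π×0.044×10.8) = 0.1228 K/W
R_polyurethane foam = ln(141.9/61.9)/(2π×0.0276×10.8) = 0.443 K/W
R_outer film = 1/(h_o·2πr_oL) = 1/(13.9×2π×0.1419×10.8) = 0.007471 K/W
R_total = 0.5734 K/W
Q = ΔT/R_total = 21/0.5734

Q ≈ 36.6 W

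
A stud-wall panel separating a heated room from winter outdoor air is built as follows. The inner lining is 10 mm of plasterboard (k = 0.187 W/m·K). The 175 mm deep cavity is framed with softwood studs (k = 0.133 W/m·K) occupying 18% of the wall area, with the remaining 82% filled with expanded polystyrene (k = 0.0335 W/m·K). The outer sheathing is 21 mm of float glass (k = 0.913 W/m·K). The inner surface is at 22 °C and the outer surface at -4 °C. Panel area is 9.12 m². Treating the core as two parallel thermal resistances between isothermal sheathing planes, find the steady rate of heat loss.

Q ≈ 68.1 W

Sheathing layers in series; stud and cavity paths in parallel between them.
R_inner = 0.01/(0.187×9.12) = 0.005864 K/W
R_stud  = 0.175/(0.133×0.18×9.12) = 0.8015 K/W
R_cav   = 0.175/(0.0335×0.82×9.12) = 0.6985 K/W
1/R_core = 1/R_stud + 1/R_cav → R_core = 0.3732 K/W
R_outer = 0.021/(0.913×9.12) = 0.002522 K/W
R_total = 0.3816 K/W
Q = ΔT/R_total = 26/0.3816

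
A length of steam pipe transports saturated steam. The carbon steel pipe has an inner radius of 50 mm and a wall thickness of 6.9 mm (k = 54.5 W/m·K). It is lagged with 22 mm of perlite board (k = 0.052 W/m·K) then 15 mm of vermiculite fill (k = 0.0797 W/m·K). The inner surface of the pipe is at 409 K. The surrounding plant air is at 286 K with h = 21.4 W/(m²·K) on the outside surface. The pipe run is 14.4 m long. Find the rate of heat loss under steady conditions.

Per-layer cylindrical resistances, series-summed:
R_carbon steel pipe wall = ln(56.9/50)/(2π×54.5×14.4) = 2.622×10^-5 K/W
R_perlite board = ln(78.9/56.9)/(2π×0.052×14.4) = 0.06948 K/W
R_vermiculite fill = ln(93.9/78.9)/(2π×0.0797×14.4) = 0.02414 K/W
R_outer film = 1/(h_o·2πr_oL) = 1/(21.4×2π×0.0939×14.4) = 0.0055 K/W
R_total = 0.09914 K/W
Q = ΔT/R_total = 123/0.09914

Q ≈ 1240 W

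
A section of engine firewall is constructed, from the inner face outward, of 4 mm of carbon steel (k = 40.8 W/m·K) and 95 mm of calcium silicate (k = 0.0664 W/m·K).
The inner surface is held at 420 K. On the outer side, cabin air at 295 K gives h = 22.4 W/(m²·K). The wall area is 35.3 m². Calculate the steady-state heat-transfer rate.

Q ≈ 2990 W

Using the resistance-network approach (series):
R_carbon steel = L/(kA) = 0.004/(40.8×35.3) = 2.777×10^-6 K/W
R_calcium silicate = L/(kA) = 0.095/(0.0664×35.3) = 0.04053 K/W
R_outer film = 1/(h_o·A) = 1/(22.4×35.3) = 0.001265 K/W
R_total = 0.0418 K/W
Q = ΔT / R_total = 125 / 0.0418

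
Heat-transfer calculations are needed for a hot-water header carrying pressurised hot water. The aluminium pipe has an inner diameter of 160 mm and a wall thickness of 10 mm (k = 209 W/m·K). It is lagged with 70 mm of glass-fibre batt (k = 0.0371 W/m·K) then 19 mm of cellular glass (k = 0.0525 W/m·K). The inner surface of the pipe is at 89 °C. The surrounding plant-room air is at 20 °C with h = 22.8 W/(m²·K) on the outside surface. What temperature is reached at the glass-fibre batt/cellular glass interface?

T ≈ 29.2 °C

Treating each annulus and film as a series resistance:
R_aluminium pipe wall = ln(90/80)/(2π×209×1) = 8.969×10^-5 K/W
R_glass-fibre batt = ln(160/90)/(2π×0.0371×1) = 2.468 K/W
R_cellular glass = ln(179/160)/(2π×0.0525×1) = 0.3402 K/W
R_outer film = 1/(h_o·2πr_oL) = 1/(22.8×2π×0.179×1) = 0.039 K/W
R_total = 2.848 K/W
Q = ΔT/R_total = 69/2.848
Q = 24.2 W/m
T_interface = T_inner − Q·ΣR(inner→interface) = 89 − 24.2×2.468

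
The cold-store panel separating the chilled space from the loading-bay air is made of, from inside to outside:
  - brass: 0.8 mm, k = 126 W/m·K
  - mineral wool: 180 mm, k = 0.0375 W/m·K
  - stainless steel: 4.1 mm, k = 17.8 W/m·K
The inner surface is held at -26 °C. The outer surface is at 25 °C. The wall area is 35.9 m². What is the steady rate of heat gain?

Model the wall as resistances in series:
R_brass = L/(kA) = 0.0008/(126×35.9) = 1.769×10^-7 K/W
R_mineral wool = L/(kA) = 0.18/(0.0375×35.9) = 0.1337 K/W
R_stainless steel = L/(kA) = 0.0041/(17.8×35.9) = 6.416×10^-6 K/W
R_total = 0.1337 K/W
Q = ΔT / R_total = 51 / 0.1337

Q ≈ 381 W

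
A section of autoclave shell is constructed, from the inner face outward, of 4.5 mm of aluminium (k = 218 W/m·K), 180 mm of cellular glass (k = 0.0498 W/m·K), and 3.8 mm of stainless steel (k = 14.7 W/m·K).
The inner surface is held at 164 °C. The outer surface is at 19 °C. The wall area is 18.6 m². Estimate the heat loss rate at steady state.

Q ≈ 746 W

Treating each layer as a thermal resistance in series:
R_aluminium = L/(kA) = 0.0045/(218×18.6) = 1.11×10^-6 K/W
R_cellular glass = L/(kA) = 0.18/(0.0498×18.6) = 0.1943 K/W
R_stainless steel = L/(kA) = 0.0038/(14.7×18.6) = 1.39×10^-5 K/W
R_total = 0.1943 K/W
Q = ΔT / R_total = 145 / 0.1943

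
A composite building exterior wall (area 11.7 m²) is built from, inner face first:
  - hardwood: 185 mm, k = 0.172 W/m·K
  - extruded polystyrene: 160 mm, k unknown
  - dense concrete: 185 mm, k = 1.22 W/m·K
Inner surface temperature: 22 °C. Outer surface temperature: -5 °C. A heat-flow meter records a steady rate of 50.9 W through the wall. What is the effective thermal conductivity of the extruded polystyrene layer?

Using the resistance-network approach (series):
R_hardwood = L/(kA) = 0.185/(0.172×11.7) = 0.09193 K/W
R_dense concrete = L/(kA) = 0.185/(1.22×11.7) = 0.01296 K/W
Sum of known resistances R_other = 0.1049 K/W
Total R = ΔT/Q = 27/50.9 = 0.5305 K/W
R_extruded polystyrene = R_total − R_other = 0.4256 K/W
k = L/(R·A) = 0.16/(0.4256×11.7)

k ≈ 0.0321 W/(m·K)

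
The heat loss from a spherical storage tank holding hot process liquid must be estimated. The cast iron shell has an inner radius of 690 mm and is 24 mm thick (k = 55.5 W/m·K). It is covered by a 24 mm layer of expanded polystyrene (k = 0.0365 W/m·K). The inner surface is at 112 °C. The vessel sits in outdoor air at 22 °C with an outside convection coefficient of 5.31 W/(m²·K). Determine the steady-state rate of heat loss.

Q ≈ 709 W

Spherical conduction: R = (1/r_in − 1/r_out)/(4πk) per layer; series-sum.
R_cast iron shell = (1/0.69 − 1/0.714)/(4π×55.5) = 6.985×10^-5 K/W
R_expanded polystyrene = (1/0.714 − 1/0.738)/(4π×0.0365) = 0.0993 K/W
R_outer film = 1/(h·4πr_o²) = 1/(5.31×4π×0.738²) = 0.02752 K/W
R_total = 0.1269 K/W
Q = ΔT/R_total = 90/0.1269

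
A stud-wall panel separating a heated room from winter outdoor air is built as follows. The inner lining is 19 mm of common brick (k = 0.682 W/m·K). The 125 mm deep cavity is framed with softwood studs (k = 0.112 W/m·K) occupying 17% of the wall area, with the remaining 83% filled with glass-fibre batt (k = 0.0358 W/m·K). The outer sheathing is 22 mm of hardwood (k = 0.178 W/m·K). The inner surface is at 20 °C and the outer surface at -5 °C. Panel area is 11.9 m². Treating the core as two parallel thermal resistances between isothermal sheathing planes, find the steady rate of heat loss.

Q ≈ 110 W

Sheathing layers in series; stud and cavity paths in parallel between them.
R_inner = 0.019/(0.682×11.9) = 0.002341 K/W
R_stud  = 0.125/(0.112×0.17×11.9) = 0.5517 K/W
R_cav   = 0.125/(0.0358×0.83×11.9) = 0.3535 K/W
1/R_core = 1/R_stud + 1/R_cav → R_core = 0.2155 K/W
R_outer = 0.022/(0.178×11.9) = 0.01039 K/W
R_total = 0.2282 K/W
Q = ΔT/R_total = 25/0.2282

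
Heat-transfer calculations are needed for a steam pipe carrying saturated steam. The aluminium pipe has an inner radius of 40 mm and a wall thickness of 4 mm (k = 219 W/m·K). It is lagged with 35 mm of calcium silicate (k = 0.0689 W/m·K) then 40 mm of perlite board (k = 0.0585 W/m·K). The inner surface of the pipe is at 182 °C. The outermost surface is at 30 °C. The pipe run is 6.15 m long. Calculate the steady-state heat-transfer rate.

Q ≈ 379 W

Radial resistances (cylindrical: R_cond = ln(r_o/r_i)/(2πkL), R_conv = 1/(h·2πrL)):
R_aluminium pipe wall = ln(44/40)/(2π×219×6.15) = 1.126×10^-5 K/W
R_calcium silicate = ln(79/44)/(2π×0.0689×6.15) = 0.2198 K/W
R_perlite board = ln(119/79)/(2π×0.0585×6.15) = 0.1812 K/W
R_total = 0.4011 K/W
Q = ΔT/R_total = 152/0.4011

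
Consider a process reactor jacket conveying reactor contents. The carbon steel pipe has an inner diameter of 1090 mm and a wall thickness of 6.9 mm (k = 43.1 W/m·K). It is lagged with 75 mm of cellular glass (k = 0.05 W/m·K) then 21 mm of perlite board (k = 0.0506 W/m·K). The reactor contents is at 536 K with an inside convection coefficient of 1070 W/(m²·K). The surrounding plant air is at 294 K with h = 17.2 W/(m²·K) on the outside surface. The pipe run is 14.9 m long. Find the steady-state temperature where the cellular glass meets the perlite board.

T ≈ 348 K

Radial resistances (cylindrical: R_cond = ln(r_o/r_i)/(2πkL), R_conv = 1/(h·2πrL)):
R_inner film = 1/(h_i·2πr₁L) = 1/(1070×2π×0.545×14.9) = 1.832×10^-5 K/W
R_carbon steel pipe wall = ln(551.9/545)/(2π×43.1×14.9) = 3.118×10^-6 K/W
R_cellular glass = ln(626.9/551.9)/(2π×0.05×14.9) = 0.02722 K/W
R_perlite board = ln(647.9/626.9)/(2π×0.0506×14.9) = 0.006956 K/W
R_outer film = 1/(h_o·2πr_oL) = 1/(17.2×2π×0.6479×14.9) = 9.585×10^-4 K/W
R_total = 0.03516 K/W
Q = ΔT/R_total = 242/0.03516
Q = 6880 W
T_interface = T_inner − Q·ΣR(inner→interface) = 536 − 6880×0.02724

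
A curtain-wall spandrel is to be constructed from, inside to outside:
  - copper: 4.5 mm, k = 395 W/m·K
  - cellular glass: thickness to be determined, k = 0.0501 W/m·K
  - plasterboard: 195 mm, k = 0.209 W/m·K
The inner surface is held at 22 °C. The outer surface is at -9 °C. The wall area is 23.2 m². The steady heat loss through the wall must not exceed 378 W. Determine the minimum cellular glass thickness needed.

L ≈ 48.6 mm

Series thermal resistances:
R_copper = L/(kA) = 0.0045/(395×23.2) = 4.911×10^-7 K/W
R_plasterboard = L/(kA) = 0.195/(0.209×23.2) = 0.04022 K/W
Sum of the known resistances R_other = 0.04022 K/W
Required total resistance R_tot = ΔT/Q_allow = 31/378 = 0.08201 K/W
R_cellular glass = R_tot − R_other = 0.04179 K/W
L = R·k·A = 0.04179×0.0501×23.2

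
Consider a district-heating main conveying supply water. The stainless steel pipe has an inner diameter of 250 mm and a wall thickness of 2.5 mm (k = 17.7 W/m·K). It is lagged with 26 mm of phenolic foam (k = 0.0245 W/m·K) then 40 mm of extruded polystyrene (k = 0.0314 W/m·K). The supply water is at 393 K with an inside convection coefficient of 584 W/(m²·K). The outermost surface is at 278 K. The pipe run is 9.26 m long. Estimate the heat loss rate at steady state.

Q ≈ 447 W

Cylindrical conduction, so R = ln(r₂/r₁)/(2πkL) per layer, in series:
R_inner film = 1/(h_i·2πr₁L) = 1/(584×2π×0.125×9.26) = 2.354×10^-4 K/W
R_stainless steel pipe wall = ln(127.5/125)/(2π×17.7×9.26) = 1.923×10^-5 K/W
R_phenolic foam = ln(153.5/127.5)/(2π×0.0245×9.26) = 0.1302 K/W
R_extruded polystyrene = ln(193.5/153.5)/(2π×0.0314×9.26) = 0.1268 K/W
R_total = 0.2572 K/W
Q = ΔT/R_total = 115/0.2572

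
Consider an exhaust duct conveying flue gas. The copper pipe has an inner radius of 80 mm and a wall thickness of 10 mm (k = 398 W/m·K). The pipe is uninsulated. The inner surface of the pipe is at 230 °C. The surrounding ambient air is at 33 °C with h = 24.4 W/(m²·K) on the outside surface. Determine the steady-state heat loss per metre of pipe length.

Treating each annulus and film as a series resistance:
R_copper pipe wall = ln(90/80)/(2π×398×1) = 4.71×10^-5 K/W
R_outer film = 1/(h_o·2πr_oL) = 1/(24.4×2π×0.09×1) = 0.07247 K/W
R_total = 0.07252 K/W
Q = ΔT/R_total = 197/0.07252

q′ ≈ 2720 W/m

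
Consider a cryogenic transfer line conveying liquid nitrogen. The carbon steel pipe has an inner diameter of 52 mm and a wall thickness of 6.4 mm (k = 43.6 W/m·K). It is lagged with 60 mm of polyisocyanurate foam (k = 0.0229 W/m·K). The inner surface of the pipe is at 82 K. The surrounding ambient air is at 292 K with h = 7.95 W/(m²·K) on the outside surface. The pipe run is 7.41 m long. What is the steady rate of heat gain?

For a radial system each layer contributes R = ln(r_out/r_in)/(2πkL); films add R = 1/(hA).
R_carbon steel pipe wall = ln(32.4/26)/(2π×43.6×7.41) = 1.084×10^-4 K/W
R_polyisocyanurate foam = ln(92.4/32.4)/(2π×0.0229×7.41) = 0.9829 K/W
R_outer film = 1/(h_o·2πr_oL) = 1/(7.95×2π×0.0924×7.41) = 0.02924 K/W
R_total = 1.012 K/W
Q = ΔT/R_total = 210/1.012

Q ≈ 207 W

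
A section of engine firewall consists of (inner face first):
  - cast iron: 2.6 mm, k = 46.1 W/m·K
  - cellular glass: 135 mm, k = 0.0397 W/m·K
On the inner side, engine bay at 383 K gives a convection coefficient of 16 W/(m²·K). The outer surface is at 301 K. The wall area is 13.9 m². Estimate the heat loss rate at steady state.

Q ≈ 329 W

Treating each layer as a thermal resistance in series:
R_inner film = 1/(h_i·A) = 1/(16×13.9) = 0.004496 K/W
R_cast iron = L/(kA) = 0.0026/(46.1×13.9) = 4.057×10^-6 K/W
R_cellular glass = L/(kA) = 0.135/(0.0397×13.9) = 0.2446 K/W
R_total = 0.2491 K/W
Q = ΔT / R_total = 82 / 0.2491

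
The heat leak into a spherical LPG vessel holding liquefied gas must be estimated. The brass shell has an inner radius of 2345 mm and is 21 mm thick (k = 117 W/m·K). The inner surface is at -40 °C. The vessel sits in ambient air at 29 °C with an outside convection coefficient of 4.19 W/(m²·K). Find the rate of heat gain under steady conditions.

Each spherical layer contributes R = (1/r_i − 1/r_o)/(4πk):
R_brass shell = (1/2.345 − 1/2.366)/(4π×117) = 2.574×10^-6 K/W
R_outer film = 1/(h·4πr_o²) = 1/(4.19×4π×2.366²) = 0.003393 K/W
R_total = 0.003395 K/W
Q = ΔT/R_total = 69/0.003395

Q ≈ 20300 W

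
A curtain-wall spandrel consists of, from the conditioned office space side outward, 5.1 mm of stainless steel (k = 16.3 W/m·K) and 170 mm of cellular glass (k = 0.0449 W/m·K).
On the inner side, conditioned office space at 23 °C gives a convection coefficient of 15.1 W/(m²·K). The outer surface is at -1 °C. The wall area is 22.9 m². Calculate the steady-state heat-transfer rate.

Q ≈ 143 W

Treating each layer as a thermal resistance in series:
R_inner film = 1/(h_i·A) = 1/(15.1×22.9) = 0.002892 K/W
R_stainless steel = L/(kA) = 0.0051/(16.3×22.9) = 1.366×10^-5 K/W
R_cellular glass = L/(kA) = 0.17/(0.0449×22.9) = 0.1653 K/W
R_total = 0.1682 K/W
Q = ΔT / R_total = 24 / 0.1682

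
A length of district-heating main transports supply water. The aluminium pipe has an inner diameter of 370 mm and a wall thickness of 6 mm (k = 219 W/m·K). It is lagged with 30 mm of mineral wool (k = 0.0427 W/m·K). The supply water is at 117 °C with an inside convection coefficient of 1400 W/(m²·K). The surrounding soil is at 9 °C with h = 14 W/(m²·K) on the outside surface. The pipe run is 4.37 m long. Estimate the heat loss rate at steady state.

Treating each annulus and film as a series resistance:
R_inner film = 1/(h_i·2πr₁L) = 1/(1400×2π×0.185×4.37) = 1.406×10^-4 K/W
R_aluminium pipe wall = ln(191/185)/(2π×219×4.37) = 5.308×10^-6 K/W
R_mineral wool = ln(221/191)/(2π×0.0427×4.37) = 0.1244 K/W
R_outer film = 1/(h_o·2πr_oL) = 1/(14×2π×0.221×4.37) = 0.01177 K/W
R_total = 0.1363 K/W
Q = ΔT/R_total = 108/0.1363

Q ≈ 792 W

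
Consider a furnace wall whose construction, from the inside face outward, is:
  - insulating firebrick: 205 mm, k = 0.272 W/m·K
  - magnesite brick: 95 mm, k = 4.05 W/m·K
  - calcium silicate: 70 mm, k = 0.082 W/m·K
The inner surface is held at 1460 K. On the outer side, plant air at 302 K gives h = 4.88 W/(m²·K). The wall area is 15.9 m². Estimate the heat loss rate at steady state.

Q ≈ 10000 W

Series thermal resistances:
R_insulating firebrick = L/(kA) = 0.205/(0.272×15.9) = 0.0474 K/W
R_magnesite brick = L/(kA) = 0.095/(4.05×15.9) = 0.001475 K/W
R_calcium silicate = L/(kA) = 0.07/(0.082×15.9) = 0.05369 K/W
R_outer film = 1/(h_o·A) = 1/(4.88×15.9) = 0.01289 K/W
R_total = 0.1155 K/W
Q = ΔT / R_total = 1158 / 0.1155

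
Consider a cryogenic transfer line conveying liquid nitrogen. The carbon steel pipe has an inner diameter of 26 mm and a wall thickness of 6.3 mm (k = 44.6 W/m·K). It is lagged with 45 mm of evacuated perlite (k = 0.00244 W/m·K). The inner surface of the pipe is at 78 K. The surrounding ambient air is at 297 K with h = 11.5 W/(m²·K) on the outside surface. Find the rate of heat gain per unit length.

q′ ≈ 2.78 W/m

Radial resistances (cylindrical: R_cond = ln(r_o/r_i)/(2πkL), R_conv = 1/(h·2πrL)):
R_carbon steel pipe wall = ln(19.3/13)/(2π×44.6×1) = 0.00141 K/W
R_evacuated perlite = ln(64.3/19.3)/(2π×0.00244×1) = 78.5 K/W
R_outer film = 1/(h_o·2πr_oL) = 1/(11.5×2π×0.0643×1) = 0.2152 K/W
R_total = 78.71 K/W
Q = ΔT/R_total = 219/78.71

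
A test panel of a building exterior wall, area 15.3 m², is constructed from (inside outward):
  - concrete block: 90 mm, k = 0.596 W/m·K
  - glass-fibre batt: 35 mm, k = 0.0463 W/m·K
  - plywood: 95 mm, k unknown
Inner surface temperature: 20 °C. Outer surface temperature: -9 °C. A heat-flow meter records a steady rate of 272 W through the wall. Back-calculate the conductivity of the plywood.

Series thermal resistances:
R_concrete block = L/(kA) = 0.09/(0.596×15.3) = 0.00987 K/W
R_glass-fibre batt = L/(kA) = 0.035/(0.0463×15.3) = 0.04941 K/W
Sum of known resistances R_other = 0.05928 K/W
Total R = ΔT/Q = 29/272 = 0.1066 K/W
R_plywood = R_total − R_other = 0.04734 K/W
k = L/(R·A) = 0.095/(0.04734×15.3)

k ≈ 0.131 W/(m·K)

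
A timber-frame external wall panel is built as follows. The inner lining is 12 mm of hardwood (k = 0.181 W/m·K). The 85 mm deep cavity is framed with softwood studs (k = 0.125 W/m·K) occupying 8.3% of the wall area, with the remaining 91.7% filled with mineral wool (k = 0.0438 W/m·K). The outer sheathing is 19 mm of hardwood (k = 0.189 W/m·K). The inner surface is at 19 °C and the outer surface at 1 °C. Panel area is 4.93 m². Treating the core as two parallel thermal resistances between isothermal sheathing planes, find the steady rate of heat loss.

Sheathing layers in series; stud and cavity paths in parallel between them.
R_inner = 0.012/(0.181×4.93) = 0.01345 K/W
R_stud  = 0.085/(0.125×0.083×4.93) = 1.662 K/W
R_cav   = 0.085/(0.0438×0.917×4.93) = 0.4293 K/W
1/R_core = 1/R_stud + 1/R_cav → R_core = 0.3411 K/W
R_outer = 0.019/(0.189×4.93) = 0.02039 K/W
R_total = 0.375 K/W
Q = ΔT/R_total = 18/0.375

Q ≈ 48 W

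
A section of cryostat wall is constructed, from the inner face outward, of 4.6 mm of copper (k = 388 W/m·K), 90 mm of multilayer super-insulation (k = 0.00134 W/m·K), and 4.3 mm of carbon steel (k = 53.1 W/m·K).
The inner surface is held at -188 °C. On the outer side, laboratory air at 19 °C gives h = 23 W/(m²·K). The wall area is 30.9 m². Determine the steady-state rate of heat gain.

Q ≈ 95.2 W

Thermal resistances in series:
R_copper = L/(kA) = 0.0046/(388×30.9) = 3.837×10^-7 K/W
R_multilayer super-insulation = L/(kA) = 0.09/(0.00134×30.9) = 2.174 K/W
R_carbon steel = L/(kA) = 0.0043/(53.1×30.9) = 2.621×10^-6 K/W
R_outer film = 1/(h_o·A) = 1/(23×30.9) = 0.001407 K/W
R_total = 2.175 K/W
Q = ΔT / R_total = 207 / 2.175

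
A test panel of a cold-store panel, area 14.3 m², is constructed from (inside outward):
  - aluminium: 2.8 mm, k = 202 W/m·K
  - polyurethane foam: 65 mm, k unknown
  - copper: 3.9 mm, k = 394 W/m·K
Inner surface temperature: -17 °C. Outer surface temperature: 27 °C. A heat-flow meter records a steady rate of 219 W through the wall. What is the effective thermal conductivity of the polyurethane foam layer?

Thermal resistances in series:
R_aluminium = L/(kA) = 0.0028/(202×14.3) = 9.693×10^-7 K/W
R_copper = L/(kA) = 0.0039/(394×14.3) = 6.922×10^-7 K/W
Sum of known resistances R_other = 1.662×10^-6 K/W
Total R = ΔT/Q = 44/219 = 0.2009 K/W
R_polyurethane foam = R_total − R_other = 0.2009 K/W
k = L/(R·A) = 0.065/(0.2009×14.3)

k ≈ 0.0226 W/(m·K)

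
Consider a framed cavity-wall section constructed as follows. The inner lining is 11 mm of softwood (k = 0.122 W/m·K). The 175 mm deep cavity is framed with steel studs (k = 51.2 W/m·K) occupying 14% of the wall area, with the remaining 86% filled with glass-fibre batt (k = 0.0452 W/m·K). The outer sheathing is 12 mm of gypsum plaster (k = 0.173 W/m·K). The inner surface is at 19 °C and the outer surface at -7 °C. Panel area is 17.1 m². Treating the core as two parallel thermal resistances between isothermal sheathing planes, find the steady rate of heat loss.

Q ≈ 2420 W

Sheathing layers in series; stud and cavity paths in parallel between them.
R_inner = 0.011/(0.122×17.1) = 0.005273 K/W
R_stud  = 0.175/(51.2×0.14×17.1) = 0.001428 K/W
R_cav   = 0.175/(0.0452×0.86×17.1) = 0.2633 K/W
1/R_core = 1/R_stud + 1/R_cav → R_core = 0.00142 K/W
R_outer = 0.012/(0.173×17.1) = 0.004056 K/W
R_total = 0.01075 K/W
Q = ΔT/R_total = 26/0.01075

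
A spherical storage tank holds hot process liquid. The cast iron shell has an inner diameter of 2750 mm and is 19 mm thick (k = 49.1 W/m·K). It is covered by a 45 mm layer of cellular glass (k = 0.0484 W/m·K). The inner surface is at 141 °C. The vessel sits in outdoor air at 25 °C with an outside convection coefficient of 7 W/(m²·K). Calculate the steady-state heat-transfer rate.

Q ≈ 2740 W

Radial (spherical) resistances in series:
R_cast iron shell = (1/1.375 − 1/1.394)/(4π×49.1) = 1.607×10^-5 K/W
R_cellular glass = (1/1.394 − 1/1.439)/(4π×0.0484) = 0.03688 K/W
R_outer film = 1/(h·4πr_o²) = 1/(7×4π×1.439²) = 0.00549 K/W
R_total = 0.04239 K/W
Q = ΔT/R_total = 116/0.04239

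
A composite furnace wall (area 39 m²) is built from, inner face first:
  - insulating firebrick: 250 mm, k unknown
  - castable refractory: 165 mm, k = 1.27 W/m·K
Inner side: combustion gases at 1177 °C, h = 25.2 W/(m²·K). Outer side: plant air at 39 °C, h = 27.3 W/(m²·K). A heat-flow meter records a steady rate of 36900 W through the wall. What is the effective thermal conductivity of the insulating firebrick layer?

Treating each layer as a thermal resistance in series:
R_inner film = 1/(h_i·A) = 1/(25.2×39) = 0.001018 K/W
R_castable refractory = L/(kA) = 0.165/(1.27×39) = 0.003331 K/W
R_outer film = 1/(h_o·A) = 1/(27.3×39) = 9.392×10^-4 K/W
Sum of known resistances R_other = 0.005288 K/W
Total R = ΔT/Q = 1138/36900 = 0.03084 K/W
R_insulating firebrick = R_total − R_other = 0.02555 K/W
k = L/(R·A) = 0.25/(0.02555×39)

k ≈ 0.251 W/(m·K)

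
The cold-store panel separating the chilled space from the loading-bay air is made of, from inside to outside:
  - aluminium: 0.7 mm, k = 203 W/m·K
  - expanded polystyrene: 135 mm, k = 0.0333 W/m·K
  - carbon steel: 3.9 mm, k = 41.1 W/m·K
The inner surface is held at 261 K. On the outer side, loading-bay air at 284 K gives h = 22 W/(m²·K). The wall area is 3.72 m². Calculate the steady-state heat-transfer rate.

Series thermal resistances:
R_aluminium = L/(kA) = 0.0007/(203×3.72) = 9.27×10^-7 K/W
R_expanded polystyrene = L/(kA) = 0.135/(0.0333×3.72) = 1.09 K/W
R_carbon steel = L/(kA) = 0.0039/(41.1×3.72) = 2.551×10^-5 K/W
R_outer film = 1/(h_o·A) = 1/(22×3.72) = 0.01222 K/W
R_total = 1.102 K/W
Q = ΔT / R_total = 23 / 1.102

Q ≈ 20.9 W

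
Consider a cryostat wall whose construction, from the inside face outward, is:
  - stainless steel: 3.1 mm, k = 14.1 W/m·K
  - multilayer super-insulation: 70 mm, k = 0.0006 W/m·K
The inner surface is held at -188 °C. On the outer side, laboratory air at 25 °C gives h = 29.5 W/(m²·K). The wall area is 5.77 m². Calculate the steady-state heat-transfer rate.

Q ≈ 10.5 W

Thermal resistances in series:
R_stainless steel = L/(kA) = 0.0031/(14.1×5.77) = 3.81×10^-5 K/W
R_multilayer super-insulation = L/(kA) = 0.07/(0.0006×5.77) = 20.22 K/W
R_outer film = 1/(h_o·A) = 1/(29.5×5.77) = 0.005875 K/W
R_total = 20.23 K/W
Q = ΔT / R_total = 213 / 20.23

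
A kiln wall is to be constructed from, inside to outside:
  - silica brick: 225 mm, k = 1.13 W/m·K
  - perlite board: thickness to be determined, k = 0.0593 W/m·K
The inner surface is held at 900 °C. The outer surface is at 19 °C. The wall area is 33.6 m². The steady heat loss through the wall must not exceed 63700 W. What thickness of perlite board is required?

Series thermal resistances:
R_silica brick = L/(kA) = 0.225/(1.13×33.6) = 0.005926 K/W
Sum of the known resistances R_other = 0.005926 K/W
Required total resistance R_tot = ΔT/Q_allow = 881/63700 = 0.01383 K/W
R_perlite board = R_tot − R_other = 0.007904 K/W
L = R·k·A = 0.007904×0.0593×33.6

L ≈ 15.7 mm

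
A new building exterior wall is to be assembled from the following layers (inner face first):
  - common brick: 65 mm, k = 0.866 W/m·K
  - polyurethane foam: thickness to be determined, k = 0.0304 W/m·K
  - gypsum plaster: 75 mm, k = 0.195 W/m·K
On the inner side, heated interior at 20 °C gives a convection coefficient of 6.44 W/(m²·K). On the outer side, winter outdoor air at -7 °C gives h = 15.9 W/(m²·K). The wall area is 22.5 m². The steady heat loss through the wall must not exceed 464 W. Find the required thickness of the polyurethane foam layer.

Treating each layer as a thermal resistance in series:
R_inner film = 1/(h_i·A) = 1/(6.44×22.5) = 0.006901 K/W
R_common brick = L/(kA) = 0.065/(0.866×22.5) = 0.003336 K/W
R_gypsum plaster = L/(kA) = 0.075/(0.195×22.5) = 0.01709 K/W
R_outer film = 1/(h_o·A) = 1/(15.9×22.5) = 0.002795 K/W
Sum of the known resistances R_other = 0.03013 K/W
Required total resistance R_tot = ΔT/Q_allow = 27/464 = 0.05819 K/W
R_polyurethane foam = R_tot − R_other = 0.02806 K/W
L = R·k·A = 0.02806×0.0304×22.5

L ≈ 19.2 mm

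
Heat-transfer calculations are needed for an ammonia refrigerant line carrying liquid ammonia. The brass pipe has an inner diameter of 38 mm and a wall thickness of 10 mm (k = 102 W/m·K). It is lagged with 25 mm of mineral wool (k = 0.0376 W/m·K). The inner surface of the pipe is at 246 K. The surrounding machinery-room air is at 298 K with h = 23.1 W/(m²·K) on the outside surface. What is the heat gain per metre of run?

Treating each annulus and film as a series resistance:
R_brass pipe wall = ln(29/19)/(2π×102×1) = 6.598×10^-4 K/W
R_mineral wool = ln(54/29)/(2π×0.0376×1) = 2.632 K/W
R_outer film = 1/(h_o·2πr_oL) = 1/(23.1×2π×0.054×1) = 0.1276 K/W
R_total = 2.76 K/W
Q = ΔT/R_total = 52/2.76

q′ ≈ 18.8 W/m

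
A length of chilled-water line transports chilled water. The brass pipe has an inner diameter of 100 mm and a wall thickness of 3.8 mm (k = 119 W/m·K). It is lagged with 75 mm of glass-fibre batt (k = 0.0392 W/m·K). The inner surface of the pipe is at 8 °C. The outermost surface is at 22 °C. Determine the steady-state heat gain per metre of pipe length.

Cylindrical conduction, so R = ln(r₂/r₁)/(2πkL) per layer, in series:
R_brass pipe wall = ln(53.8/50)/(2π×119×1) = 9.797×10^-5 K/W
R_glass-fibre batt = ln(128.8/53.8)/(2π×0.0392×1) = 3.544 K/W
R_total = 3.544 K/W
Q = ΔT/R_total = 14/3.544

q′ ≈ 3.95 W/m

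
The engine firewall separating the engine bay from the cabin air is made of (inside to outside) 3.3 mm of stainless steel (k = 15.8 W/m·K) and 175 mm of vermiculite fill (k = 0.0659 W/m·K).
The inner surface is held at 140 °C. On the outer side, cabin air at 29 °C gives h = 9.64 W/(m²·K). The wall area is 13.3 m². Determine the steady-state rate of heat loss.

Using the resistance-network approach (series):
R_stainless steel = L/(kA) = 0.0033/(15.8×13.3) = 1.57×10^-5 K/W
R_vermiculite fill = L/(kA) = 0.175/(0.0659×13.3) = 0.1997 K/W
R_outer film = 1/(h_o·A) = 1/(9.64×13.3) = 0.0078 K/W
R_total = 0.2075 K/W
Q = ΔT / R_total = 111 / 0.2075

Q ≈ 535 W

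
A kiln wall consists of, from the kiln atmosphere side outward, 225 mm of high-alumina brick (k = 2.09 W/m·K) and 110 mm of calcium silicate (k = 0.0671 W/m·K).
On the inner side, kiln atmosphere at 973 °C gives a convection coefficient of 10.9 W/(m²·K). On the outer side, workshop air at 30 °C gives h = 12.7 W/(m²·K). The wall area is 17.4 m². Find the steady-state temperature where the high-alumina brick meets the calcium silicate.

T ≈ 875 °C

Model the wall as resistances in series:
R_inner film = 1/(h_i·A) = 1/(10.9×17.4) = 0.005273 K/W
R_high-alumina brick = L/(kA) = 0.225/(2.09×17.4) = 0.006187 K/W
R_calcium silicate = L/(kA) = 0.11/(0.0671×17.4) = 0.09422 K/W
R_outer film = 1/(h_o·A) = 1/(12.7×17.4) = 0.004525 K/W
R_total = 0.1102 K/W;  Q = ΔT/R_total = 943/0.1102 = 8557 W
T_interface = T_inner − Q·ΣR(inner→interface) = 973 − 8560×0.01146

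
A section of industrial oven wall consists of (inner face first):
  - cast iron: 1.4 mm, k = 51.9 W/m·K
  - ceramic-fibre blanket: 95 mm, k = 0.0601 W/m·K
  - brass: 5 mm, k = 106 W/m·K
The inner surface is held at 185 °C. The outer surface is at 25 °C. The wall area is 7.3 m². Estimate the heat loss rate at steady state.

Q ≈ 739 W

Model the wall as resistances in series:
R_cast iron = L/(kA) = 0.0014/(51.9×7.3) = 3.695×10^-6 K/W
R_ceramic-fibre blanket = L/(kA) = 0.095/(0.0601×7.3) = 0.2165 K/W
R_brass = L/(kA) = 0.005/(106×7.3) = 6.462×10^-6 K/W
R_total = 0.2165 K/W
Q = ΔT / R_total = 160 / 0.2165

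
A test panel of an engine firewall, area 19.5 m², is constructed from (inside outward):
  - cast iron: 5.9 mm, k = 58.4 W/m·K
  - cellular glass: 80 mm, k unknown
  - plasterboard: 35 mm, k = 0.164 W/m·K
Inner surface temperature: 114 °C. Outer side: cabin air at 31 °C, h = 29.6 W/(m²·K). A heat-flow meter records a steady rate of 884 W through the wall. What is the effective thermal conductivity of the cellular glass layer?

k ≈ 0.0505 W/(m·K)

Model the wall as resistances in series:
R_cast iron = L/(kA) = 0.0059/(58.4×19.5) = 5.181×10^-6 K/W
R_plasterboard = L/(kA) = 0.035/(0.164×19.5) = 0.01094 K/W
R_outer film = 1/(h_o·A) = 1/(29.6×19.5) = 0.001733 K/W
Sum of known resistances R_other = 0.01268 K/W
Total R = ΔT/Q = 83/884 = 0.09389 K/W
R_cellular glass = R_total − R_other = 0.08121 K/W
k = L/(R·A) = 0.08/(0.08121×19.5)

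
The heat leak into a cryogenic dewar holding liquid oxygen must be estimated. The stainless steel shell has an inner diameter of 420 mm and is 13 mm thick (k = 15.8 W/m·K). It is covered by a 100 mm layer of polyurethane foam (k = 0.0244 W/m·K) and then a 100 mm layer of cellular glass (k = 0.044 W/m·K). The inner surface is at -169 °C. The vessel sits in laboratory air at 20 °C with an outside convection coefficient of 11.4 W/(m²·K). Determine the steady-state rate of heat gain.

For a spherical shell R = (1/r₁ − 1/r₂)/(4πk); film R = 1/(h·4πr²). In series:
R_stainless steel shell = (1/0.21 − 1/0.223)/(4π×15.8) = 0.001398 K/W
R_polyurethane foam = (1/0.223 − 1/0.323)/(4π×0.0244) = 4.528 K/W
R_cellular glass = (1/0.323 − 1/0.423)/(4π×0.044) = 1.324 K/W
R_outer film = 1/(h·4πr_o²) = 1/(11.4×4π×0.423²) = 0.03901 K/W
R_total = 5.892 K/W
Q = ΔT/R_total = 189/5.892

Q ≈ 32.1 W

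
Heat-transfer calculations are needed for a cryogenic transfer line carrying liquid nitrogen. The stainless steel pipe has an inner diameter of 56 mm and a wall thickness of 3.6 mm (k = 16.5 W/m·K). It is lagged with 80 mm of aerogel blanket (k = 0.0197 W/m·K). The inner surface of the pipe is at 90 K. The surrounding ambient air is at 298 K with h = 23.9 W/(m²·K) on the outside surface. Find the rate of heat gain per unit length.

q′ ≈ 20.3 W/m

Cylindrical conduction, so R = ln(r₂/r₁)/(2πkL) per layer, in series:
R_stainless steel pipe wall = ln(31.6/28)/(2π×16.5×1) = 0.001167 K/W
R_aerogel blanket = ln(111.6/31.6)/(2π×0.0197×1) = 10.19 K/W
R_outer film = 1/(h_o·2πr_oL) = 1/(23.9×2π×0.1116×1) = 0.05967 K/W
R_total = 10.25 K/W
Q = ΔT/R_total = 208/10.25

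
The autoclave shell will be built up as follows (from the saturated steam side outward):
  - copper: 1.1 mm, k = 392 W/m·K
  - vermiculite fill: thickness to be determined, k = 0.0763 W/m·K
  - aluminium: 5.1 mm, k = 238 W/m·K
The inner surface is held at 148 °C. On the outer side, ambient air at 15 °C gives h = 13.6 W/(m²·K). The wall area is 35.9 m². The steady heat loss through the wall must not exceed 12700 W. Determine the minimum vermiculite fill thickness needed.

L ≈ 23.1 mm

Using the resistance-network approach (series):
R_copper = L/(kA) = 0.0011/(392×35.9) = 7.816×10^-8 K/W
R_aluminium = L/(kA) = 0.0051/(238×35.9) = 5.969×10^-7 K/W
R_outer film = 1/(h_o·A) = 1/(13.6×35.9) = 0.002048 K/W
Sum of the known resistances R_other = 0.002049 K/W
Required total resistance R_tot = ΔT/Q_allow = 133/12700 = 0.01047 K/W
R_vermiculite fill = R_tot − R_other = 0.008424 K/W
L = R·k·A = 0.008424×0.0763×35.9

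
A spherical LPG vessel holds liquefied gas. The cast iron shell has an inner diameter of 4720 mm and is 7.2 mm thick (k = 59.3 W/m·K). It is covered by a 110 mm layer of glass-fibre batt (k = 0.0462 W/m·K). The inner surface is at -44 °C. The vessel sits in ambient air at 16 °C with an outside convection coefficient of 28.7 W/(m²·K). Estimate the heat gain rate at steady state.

Q ≈ 1830 W

Each spherical layer contributes R = (1/r_i − 1/r_o)/(4πk):
R_cast iron shell = (1/2.36 − 1/2.3672)/(4π×59.3) = 1.73×10^-6 K/W
R_glass-fibre batt = (1/2.3672 − 1/2.4772)/(4π×0.0462) = 0.03231 K/W
R_outer film = 1/(h·4πr_o²) = 1/(28.7×4π×2.4772²) = 4.518×10^-4 K/W
R_total = 0.03276 K/W
Q = ΔT/R_total = 60/0.03276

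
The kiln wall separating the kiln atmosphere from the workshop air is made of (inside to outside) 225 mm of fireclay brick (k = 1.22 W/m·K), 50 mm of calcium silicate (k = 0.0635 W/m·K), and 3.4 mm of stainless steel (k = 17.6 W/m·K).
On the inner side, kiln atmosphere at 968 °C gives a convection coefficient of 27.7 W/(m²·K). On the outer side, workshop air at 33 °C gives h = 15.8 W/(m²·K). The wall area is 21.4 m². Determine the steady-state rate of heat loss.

Series thermal resistances:
R_inner film = 1/(h_i·A) = 1/(27.7×21.4) = 0.001687 K/W
R_fireclay brick = L/(kA) = 0.225/(1.22×21.4) = 0.008618 K/W
R_calcium silicate = L/(kA) = 0.05/(0.0635×21.4) = 0.03679 K/W
R_stainless steel = L/(kA) = 0.0034/(17.6×21.4) = 9.027×10^-6 K/W
R_outer film = 1/(h_o·A) = 1/(15.8×21.4) = 0.002958 K/W
R_total = 0.05007 K/W
Q = ΔT / R_total = 935 / 0.05007

Q ≈ 18700 W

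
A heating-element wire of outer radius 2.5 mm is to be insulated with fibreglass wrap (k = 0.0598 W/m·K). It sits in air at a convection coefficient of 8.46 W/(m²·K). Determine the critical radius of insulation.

r_cr ≈ 7.07 mm

For a cylinder r_cr = k/h = 0.0598/8.46
r_cr = 7.07 mm; since the bare radius (2.5 mm) is below r_cr, adding a thin layer of insulation will *increase* heat loss.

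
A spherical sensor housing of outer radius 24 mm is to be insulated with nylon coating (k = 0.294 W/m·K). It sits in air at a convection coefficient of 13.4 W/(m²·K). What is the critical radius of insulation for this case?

For a sphere r_cr = 2k/h = 2×0.294/13.4
r_cr = 43.9 mm; since the bare radius (24 mm) is below r_cr, adding a thin layer of insulation will *increase* heat loss.

r_cr ≈ 43.9 mm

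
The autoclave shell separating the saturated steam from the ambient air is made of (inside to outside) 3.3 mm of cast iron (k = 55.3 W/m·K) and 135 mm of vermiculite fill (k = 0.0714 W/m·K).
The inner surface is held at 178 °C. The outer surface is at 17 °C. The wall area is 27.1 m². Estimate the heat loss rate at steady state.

Using the resistance-network approach (series):
R_cast iron = L/(kA) = 0.0033/(55.3×27.1) = 2.202×10^-6 K/W
R_vermiculite fill = L/(kA) = 0.135/(0.0714×27.1) = 0.06977 K/W
R_total = 0.06977 K/W
Q = ΔT / R_total = 161 / 0.06977

Q ≈ 2310 W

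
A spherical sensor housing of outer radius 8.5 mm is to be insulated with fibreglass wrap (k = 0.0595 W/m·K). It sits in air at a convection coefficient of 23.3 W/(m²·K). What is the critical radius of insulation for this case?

r_cr ≈ 5.11 mm

For a sphere r_cr = 2k/h = 2×0.0595/23.3
r_cr = 5.11 mm; since the bare radius (8.5 mm) is above r_cr, any added insulation will reduce heat loss.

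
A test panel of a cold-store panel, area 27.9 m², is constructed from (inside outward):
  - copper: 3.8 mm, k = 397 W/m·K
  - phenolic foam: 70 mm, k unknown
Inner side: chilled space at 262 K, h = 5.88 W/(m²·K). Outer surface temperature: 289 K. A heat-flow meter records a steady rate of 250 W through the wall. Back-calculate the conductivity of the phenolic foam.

Thermal resistances in series:
R_inner film = 1/(h_i·A) = 1/(5.88×27.9) = 0.006096 K/W
R_copper = L/(kA) = 0.0038/(397×27.9) = 3.431×10^-7 K/W
Sum of known resistances R_other = 0.006096 K/W
Total R = ΔT/Q = 27/250 = 0.108 K/W
R_phenolic foam = R_total − R_other = 0.1019 K/W
k = L/(R·A) = 0.07/(0.1019×27.9)

k ≈ 0.0246 W/(m·K)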